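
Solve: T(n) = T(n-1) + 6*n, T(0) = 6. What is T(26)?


Expanding the recurrence:
T(26) = T(25) + 6*26
       = T(24) + 6*25 + 6*26
       ...
       = T(0) + 6*(1 + 2 + ... + 26)
       = 6 + 6 * 26*27/2
       = 6 + 6 * 351
       = 6 + 2106 = 2112


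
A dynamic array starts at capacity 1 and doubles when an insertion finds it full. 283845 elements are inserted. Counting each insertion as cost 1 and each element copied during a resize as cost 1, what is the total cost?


n = 283845
Insertion costs: 283845
Resizes copy 1, 2, 4, ... up to the largest power of 2 that is <= n-1 = 283844, i.e. 262144.
Copy costs = 1 + 2 + 4 + 8 + 16 + 32 + 64 + 128 + 256 + 512 + 1024 + 2048 + 4096 + 8192 + 16384 + 32768 + 65536 + 131072 + 262144 = 524287
Total = 283845 + 524287 = 808132


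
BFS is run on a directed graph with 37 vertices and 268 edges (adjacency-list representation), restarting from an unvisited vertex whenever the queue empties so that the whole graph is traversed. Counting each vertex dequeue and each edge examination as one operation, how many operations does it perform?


A full BFS traversal dequeues each vertex exactly once and examines each directed edge exactly once.
V = 37 (vertex processing cost)
E = 268 (edge examination cost)
Total operations proportional to V + E = 37 + 268 = 305


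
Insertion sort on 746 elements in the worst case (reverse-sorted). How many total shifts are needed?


In the worst case (reverse-sorted), each element shifts past all previous:
  Element 1: 1 shifts
  Element 2: 2 shifts
  Element 3: 3 shifts
  Element 4: 4 shifts
  Element 5: 5 shifts
  ...
  Element 745: 745 shifts
Total = 1 + 2 + ... + 745
= 746*(746-1)/2 = 277885


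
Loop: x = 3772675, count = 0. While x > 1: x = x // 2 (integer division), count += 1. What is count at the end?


The variable x halves each step:
x = 3772675 -> 1886337 -> 943168 -> 471584 -> 235792 -> 117896 -> 58948 -> 29474 -> 14737 -> 7368 -> 3684 -> 1842 -> 921 -> 460 -> 230 -> 115 -> 57 -> 28 -> 14 -> 7 -> 3 -> 1
Number of halvings = floor(log2(3772675)) = 21


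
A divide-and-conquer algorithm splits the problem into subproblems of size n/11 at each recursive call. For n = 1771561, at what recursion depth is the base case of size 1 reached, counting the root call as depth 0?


At each depth, the problem size is divided by 11:
  Depth 0: problem size = 1771561
  Depth 1: problem size = 161051
  Depth 2: problem size = 14641
  Depth 3: problem size = 1331
  Depth 4: problem size = 121
  Depth 5: problem size = 11
  Depth 6: problem size = 1 (base case)
The base case is reached at depth log_11(1771561) = 6 (the tree has 7 levels counting depth 0, but the depth asked for is 6).
Recursion depth = 6


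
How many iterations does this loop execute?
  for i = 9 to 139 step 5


The loop variable i takes values starting at 9 and increments by 5 each iteration.
Sequence: i = 9, 14, 19, 24, 29, 34, 39, 44, 49, ...
The upper bound 139 is inclusive, so the count is floor((last - first) / step) + 1:
floor((139 - 9) / 5) + 1 = floor(130/5) + 1 = 26 + 1 = 27


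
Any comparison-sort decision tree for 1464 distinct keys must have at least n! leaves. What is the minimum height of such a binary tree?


A binary decision tree of height h has at most 2^h leaves and needs at least n! of them, so h >= ceil(log2(n!)).
1464! is far too large to multiply out, so use Stirling's series:
  ln(n!) ~ n ln n - n + (1/2) ln(2 pi n) + 1/(12n)  (error below 1/(360 n^3), negligible here)
  ln(1464) = 7.2889277
  n ln n = 1464 * 7.2889277 = 10670.9902
  (1/2) ln(2 pi * 1464) = (1/2) ln(9198.5833) = 4.5634
  1/(12*1464) = 0.0001
  ln(1464!) ~ 10670.9902 - 1464 + 4.5634 + 0.0001 = 9211.5537
Convert to base 2: log2(1464!) = 9211.5537 / ln 2 = 9211.5537 / 0.69314718 = 13289.4629
ceil(13289.4629) = 13290


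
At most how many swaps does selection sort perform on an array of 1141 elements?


Each of the 1140 passes places one element in its final position.
Pass 1: swap minimum into position 0
Pass 2: swap minimum of remaining into position 1
...
Pass 1140: last two elements, one swap
Maximum swaps = 1141 - 1 = 1140


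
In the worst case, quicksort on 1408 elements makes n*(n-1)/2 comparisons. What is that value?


Sum of comparisons per partition:
1407 + 1406 + ... + 1 + 0
= 1408 * (1408 - 1) / 2
= 1408 * 1407 / 2
= 990528


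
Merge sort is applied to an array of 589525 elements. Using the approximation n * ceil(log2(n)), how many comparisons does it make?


Merge sort divides the array into halves recursively.
Number of levels = ceil(log2(589525)) = 20
At each level, approximately n = 589525 comparisons are needed for merging.
Total comparisons ~ n * ceil(log2(n)) = 589525 * 20 = 11790500


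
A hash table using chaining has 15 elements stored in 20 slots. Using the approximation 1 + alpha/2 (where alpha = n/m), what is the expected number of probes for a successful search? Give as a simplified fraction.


Load factor alpha = n/m = 15/20
Expected probes = 1 + alpha/2 = 1 + 15/(2*20)
= 1 + 15/40
= 40/40 + 15/40
= 55/40
Simplify: 11/8


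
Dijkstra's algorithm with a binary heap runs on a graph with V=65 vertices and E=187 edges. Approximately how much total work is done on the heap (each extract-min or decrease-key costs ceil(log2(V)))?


Dijkstra with a binary heap: each vertex is extracted once, each edge may relax once.
Each heap operation costs O(log V).
V + E = 65 + 187 = 252
ceil(log2(65)) = 7 (since 2^6 = 64 < 65 <= 128 = 2^7)
Total heap work = (V+E) * ceil(log2(V)) = 252 * 7 = 1764


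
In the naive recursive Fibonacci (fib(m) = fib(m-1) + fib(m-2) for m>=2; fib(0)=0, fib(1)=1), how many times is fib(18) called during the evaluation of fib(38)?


Let N(m) = number of times fib(m) is called while evaluating fib(38).
N(38) = 1 (the initial call).
N(37) = 1 (only fib(38) calls it).
For 1 <= m <= 36: fib(m) is called by fib(m+1) and fib(m+2), so
  N(m) = N(m+1) + N(m+2).
fib(0) is called only by fib(2), so N(0) = N(2).
Walk down from m=38:
  N(38)=1, N(37)=1, N(36)=2, N(35)=3, N(34)=5, N(33)=8, N(32)=13, N(31)=21, N(30)=34, N(29)=55, N(28)=89, N(27)=144, N(26)=233, N(25)=377, N(24)=610, N(23)=987, N(22)=1597, N(21)=2584, N(20)=4181, N(19)=6765, N(18)=10946
N(18) = 10946


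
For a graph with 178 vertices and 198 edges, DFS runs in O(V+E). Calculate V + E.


A full DFS traversal visits each vertex once and examines each edge once.
V = 178
E = 198
Sum = 178 + 198 = 376


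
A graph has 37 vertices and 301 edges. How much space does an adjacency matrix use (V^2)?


Adjacency matrix: V x V grid of entries
Space = V^2 = 37^2 = 37 * 37 = 1369


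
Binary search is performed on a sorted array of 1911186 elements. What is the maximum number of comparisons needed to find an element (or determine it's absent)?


Binary search halves the search space each comparison:
  Step 1: search space = 1911186 -> 955593
  Step 2: search space = 955593 -> 477796
  Step 3: search space = 477796 -> 238898
  Step 4: search space = 238898 -> 119449
  Step 5: search space = 119449 -> 59724
  Step 6: search space = 59724 -> 29862
  Step 7: search space = 29862 -> 14931
  Step 8: search space = 14931 -> 7465
  Step 9: search space = 7465 -> 3732
  Step 10: search space = 3732 -> 1866
  Step 11: search space = 1866 -> 933
  Step 12: search space = 933 -> 466
  Step 13: search space = 466 -> 233
  Step 14: search space = 233 -> 116
  Step 15: search space = 116 -> 58
  Step 16: search space = 58 -> 29
  Step 17: search space = 29 -> 14
  Step 18: search space = 14 -> 7
  Step 19: search space = 7 -> 3
  Step 20: search space = 3 -> 1
  Step 21: search space = 1 (final check)
Maximum comparisons = floor(log2(1911186)) + 1 = 20 + 1 = 21


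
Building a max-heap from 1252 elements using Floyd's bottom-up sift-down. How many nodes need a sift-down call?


In a heap of 1252 elements (0-indexed array):
  Last element index: 1251
  Parent of last element: floor((1251 - 1) / 2) = 625
  Internal nodes: indices 0 to 625
  Count = floor(1252/2) = 626


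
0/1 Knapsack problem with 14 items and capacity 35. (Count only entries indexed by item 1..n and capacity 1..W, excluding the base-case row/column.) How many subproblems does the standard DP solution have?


The DP table is indexed by (item, capacity).
Rows: 14 items
Columns: 35 capacity values (1 to W)
Total subproblems = 14 * 35 = 490


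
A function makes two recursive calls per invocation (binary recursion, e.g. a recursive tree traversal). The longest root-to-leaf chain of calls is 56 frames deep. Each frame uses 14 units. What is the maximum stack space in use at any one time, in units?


Binary recursion: the two calls run one after the other, so only one root-to-leaf chain of frames is on the stack at a time.
Maximum depth (longest chain) = 56 frames
Each frame = 14 units
Max stack space = 56 * 14 = 784


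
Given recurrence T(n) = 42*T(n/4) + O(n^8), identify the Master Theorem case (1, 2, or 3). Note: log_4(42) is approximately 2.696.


Master Theorem parameters: a=42, b=4, c=8
log_b(a) = 2.696
Compare b^c with a: 4^8 = 65536 > 42, so c > log_b(a).
Comparing c=8 vs log_b(a)=2.696:
8 > 2.696 => Case 3
Result: T(n) = O(n^8)
Master Theorem case = 3


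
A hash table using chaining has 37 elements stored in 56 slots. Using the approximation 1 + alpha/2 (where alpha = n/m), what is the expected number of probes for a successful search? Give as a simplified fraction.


Load factor alpha = n/m = 37/56
Expected probes = 1 + alpha/2 = 1 + 37/(2*56)
= 1 + 37/112
= 112/112 + 37/112
= 149/112


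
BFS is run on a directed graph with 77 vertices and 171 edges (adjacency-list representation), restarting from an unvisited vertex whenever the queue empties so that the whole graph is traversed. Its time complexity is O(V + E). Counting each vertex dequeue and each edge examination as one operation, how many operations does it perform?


A full BFS traversal dequeues each vertex exactly once and examines each directed edge exactly once.
V = 77 (vertex processing cost)
E = 171 (edge examination cost)
Total operations proportional to V + E = 77 + 171 = 248


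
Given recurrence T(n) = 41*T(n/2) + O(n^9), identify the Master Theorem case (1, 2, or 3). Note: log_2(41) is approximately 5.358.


Master Theorem parameters: a=41, b=2, c=9
log_b(a) = 5.358
Compare b^c with a: 2^9 = 512 > 41, so c > log_b(a).
Comparing c=9 vs log_b(a)=5.358:
9 > 5.358 => Case 3
Result: T(n) = O(n^9)
Master Theorem case = 3


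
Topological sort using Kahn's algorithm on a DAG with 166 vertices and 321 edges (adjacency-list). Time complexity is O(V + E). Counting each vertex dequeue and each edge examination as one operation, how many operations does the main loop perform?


Kahn's algorithm:
  1. Compute in-degrees: O(V + E)
  2. Process queue: each vertex dequeued once (O(V))
     each edge examined once (O(E))
Total = V + E = 166 + 321 = 487


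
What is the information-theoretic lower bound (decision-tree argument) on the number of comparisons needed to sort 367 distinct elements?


A binary decision tree of height h has at most 2^h leaves and needs at least n! of them, so h >= ceil(log2(n!)).
367! is far too large to multiply out, so use Stirling's series:
  ln(n!) ~ n ln n - n + (1/2) ln(2 pi n) + 1/(12n)  (error below 1/(360 n^3), negligible here)
  ln(367) = 5.9053618
  n ln n = 367 * 5.9053618 = 2167.2678
  (1/2) ln(2 pi * 367) = (1/2) ln(2305.9290) = 3.8716
  1/(12*367) = 0.0002
  ln(367!) ~ 2167.2678 - 367 + 3.8716 + 0.0002 = 1804.1396
Convert to base 2: log2(367!) = 1804.1396 / ln 2 = 1804.1396 / 0.69314718 = 2602.8233
ceil(2602.8233) = 2603


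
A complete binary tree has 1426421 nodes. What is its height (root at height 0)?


In a complete binary tree, level k holds nodes 2^k .. 2^(k+1)-1 (1-indexed).
Height = floor(log2(n)) = floor(log2(1426421)) = 20
Check: 2^20 = 1048576 <= 1426421 < 2097152 = 2^21


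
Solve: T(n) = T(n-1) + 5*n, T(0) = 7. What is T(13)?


Expanding the recurrence:
T(13) = T(12) + 5*13
       = T(11) + 5*12 + 5*13
       ...
       = T(0) + 5*(1 + 2 + ... + 13)
       = 7 + 5 * 13*14/2
       = 7 + 5 * 91
       = 7 + 455 = 462


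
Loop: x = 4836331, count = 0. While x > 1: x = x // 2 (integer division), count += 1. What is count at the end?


The variable x halves each step:
x = 4836331 -> 2418165 -> 1209082 -> 604541 -> 302270 -> 151135 -> 75567 -> 37783 -> 18891 -> 9445 -> 4722 -> 2361 -> 1180 -> 590 -> 295 -> 147 -> 73 -> 36 -> 18 -> 9 -> 4 -> 2 -> 1
Number of halvings = floor(log2(4836331)) = 22


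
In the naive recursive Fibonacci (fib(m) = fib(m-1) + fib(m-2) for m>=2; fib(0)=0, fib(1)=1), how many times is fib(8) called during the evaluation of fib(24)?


Let N(m) = number of times fib(m) is called while evaluating fib(24).
N(24) = 1 (the initial call).
N(23) = 1 (only fib(24) calls it).
For 1 <= m <= 22: fib(m) is called by fib(m+1) and fib(m+2), so
  N(m) = N(m+1) + N(m+2).
fib(0) is called only by fib(2), so N(0) = N(2).
Walk down from m=24:
  N(24)=1, N(23)=1, N(22)=2, N(21)=3, N(20)=5, N(19)=8, N(18)=13, N(17)=21, N(16)=34, N(15)=55, N(14)=89, N(13)=144, N(12)=233, N(11)=377, N(10)=610, N(9)=987, N(8)=1597
N(8) = 1597


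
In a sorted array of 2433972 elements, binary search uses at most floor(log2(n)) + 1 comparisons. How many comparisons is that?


Halving sequence: 2433972 -> 1216986 -> 608493 -> 304246 -> 152123 -> 76061 -> 38030 -> 19015 -> 9507 -> 4753 -> 2376 -> 1188 -> 594 -> 297 -> 148 -> 74 -> 37 -> 18 -> 9 -> 4 -> 2 -> 1
Number of halvings = 21
Max comparisons = 21 + 1 = 22


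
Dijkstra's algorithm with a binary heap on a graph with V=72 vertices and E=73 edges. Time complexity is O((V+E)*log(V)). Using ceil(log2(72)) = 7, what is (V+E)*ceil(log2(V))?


Dijkstra with a binary heap: each vertex is extracted once, each edge may relax once.
Each heap operation costs O(log V).
V + E = 72 + 73 = 145
ceil(log2(72)) = 7 (since 2^6 = 64 < 72 <= 128 = 2^7)
Total heap work = (V+E) * ceil(log2(V)) = 145 * 7 = 1015


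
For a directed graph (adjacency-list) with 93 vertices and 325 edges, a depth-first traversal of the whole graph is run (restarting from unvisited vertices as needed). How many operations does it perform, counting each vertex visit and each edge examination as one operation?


A full DFS traversal visits each vertex once and examines each edge once.
V = 93
E = 325
Sum = 93 + 325 = 418


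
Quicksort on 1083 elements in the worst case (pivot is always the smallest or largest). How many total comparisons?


In the worst case, each partition step picks the worst pivot:
  Partition 1: 1082 comparisons (n-1 elements to compare)
  Partition 2: 1081 comparisons
  Partition 3: 1080 comparisons
  Partition 4: 1079 comparisons
  Partition 5: 1078 comparisons
  ...
  Last partition: 0 comparisons
Total = (n-1) + (n-2) + ... + 1 + 0 = n*(n-1)/2
= 1083*1082/2 = 585903


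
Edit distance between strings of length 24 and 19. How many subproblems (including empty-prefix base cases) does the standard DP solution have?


The table includes base cases (empty prefixes).
Rows: (m+1) = 25
Columns: (n+1) = 20
Total = 25 * 20 = 500


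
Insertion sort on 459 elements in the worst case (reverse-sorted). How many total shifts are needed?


In the worst case (reverse-sorted), each element shifts past all previous:
  Element 1: 1 shifts
  Element 2: 2 shifts
  Element 3: 3 shifts
  Element 4: 4 shifts
  Element 5: 5 shifts
  ...
  Element 458: 458 shifts
Total = 1 + 2 + ... + 458
= 459*(459-1)/2 = 105111


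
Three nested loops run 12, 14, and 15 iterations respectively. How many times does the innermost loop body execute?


Loop 1 (outermost): 12 iterations
Loop 2 (middle): 14 iterations per outer
Loop 3 (innermost): 15 iterations per middle
Total = 12 * 14 * 15 = 2520


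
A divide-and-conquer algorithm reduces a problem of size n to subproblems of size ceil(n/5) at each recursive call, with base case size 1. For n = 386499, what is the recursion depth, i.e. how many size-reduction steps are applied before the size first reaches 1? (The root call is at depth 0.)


Each step divides the size by 5 (rounding up); after k steps the size is ceil(n/5^k), which equals 1 exactly when 5^k >= n.
So the depth is the smallest k with 5^k >= 386499, i.e. ceil(log_5(386499)).
5^7 = 78125 < 386499 <= 390625 = 5^8
Recursion depth = 8


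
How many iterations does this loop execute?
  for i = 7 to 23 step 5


The loop variable i takes values starting at 7 and increments by 5 each iteration.
Sequence: i = 7, 12, 17, 22
The upper bound 23 is inclusive, so the count is floor((last - first) / step) + 1:
floor((23 - 7) / 5) + 1 = floor(16/5) + 1 = 3 + 1 = 4


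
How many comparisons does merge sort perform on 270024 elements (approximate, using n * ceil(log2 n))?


Recursion depth: ceil(log2(270024)) = 19
Each recursion level merges n = 270024 elements
Total = 270024 * 19 = 5130456


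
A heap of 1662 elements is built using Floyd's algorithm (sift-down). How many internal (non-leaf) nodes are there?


Leaf nodes occupy roughly half the array.
Sift-down is called for each internal node, starting from the last one.
Internal nodes = floor(n/2) = floor(1662/2) = 831


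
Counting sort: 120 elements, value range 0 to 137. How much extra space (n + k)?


n = 120 (output array)
k = 138 (count array for 138 distinct values)
Extra space = 120 + 138 = 258


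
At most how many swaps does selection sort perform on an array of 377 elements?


Each of the 376 passes places one element in its final position.
Pass 1: swap minimum into position 0
Pass 2: swap minimum of remaining into position 1
...
Pass 376: last two elements, one swap
Maximum swaps = 377 - 1 = 376


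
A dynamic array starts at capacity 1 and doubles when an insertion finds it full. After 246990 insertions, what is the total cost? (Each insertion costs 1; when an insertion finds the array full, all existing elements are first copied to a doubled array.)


Insertion cost: 246990 (one per element)
Resizes occur just before inserting elements 2, 3, 5, 9, ...
Elements copied at each resize: 1 + 2 + 4 + 8 + 16 + 32 + 64 + 128 + 256 + 512 + 1024 + 2048 + 4096 + 8192 + 16384 + 32768 + 65536 + 131072
Sum of copies = 262143 (geometric series: 2^k - 1)
Total = 246990 + 262143 = 509133


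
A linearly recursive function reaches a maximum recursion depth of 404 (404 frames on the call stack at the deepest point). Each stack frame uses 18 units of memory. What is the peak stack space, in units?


Maximum recursion depth = 404 frames
Memory per frame = 18 units
Total stack space = depth * frame_size
= 404 * 18 = 7272


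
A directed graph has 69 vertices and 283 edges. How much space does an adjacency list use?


Adjacency list: one list head per vertex + one entry per edge
Vertex heads: 69
Edge entries: 283
Total = 69 + 283 = 352


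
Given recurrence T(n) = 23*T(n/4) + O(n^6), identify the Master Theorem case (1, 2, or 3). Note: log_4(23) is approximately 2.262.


Master Theorem parameters: a=23, b=4, c=6
log_b(a) = 2.262
Compare b^c with a: 4^6 = 4096 > 23, so c > log_b(a).
Comparing c=6 vs log_b(a)=2.262:
6 > 2.262 => Case 3
Result: T(n) = O(n^6)
Master Theorem case = 3


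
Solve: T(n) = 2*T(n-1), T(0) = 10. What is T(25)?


Unrolling:
T(25) = 2*T(24) = 2^2*T(23) = ... = 2^25*T(0)
= 2^25 * 10
= 33554432 * 10 = 335544320


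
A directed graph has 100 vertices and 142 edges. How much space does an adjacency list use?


Adjacency list: one list head per vertex + one entry per edge
Vertex heads: 100
Edge entries: 142
Total = 100 + 142 = 242


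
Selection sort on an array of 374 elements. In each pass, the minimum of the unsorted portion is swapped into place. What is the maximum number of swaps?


Selection sort performs one swap per pass:
  Pass 1: find min in positions 0 to 373, swap with position 0
  Pass 2: find min in positions 1 to 373, swap with position 1
  Pass 3: find min in positions 2 to 373, swap with position 2
  Pass 4: find min in positions 3 to 373, swap with position 3
  Pass 5: find min in positions 4 to 373, swap with position 4
  ... (368 more passes)
Total passes (and swaps) = n - 1 = 374 - 1 = 373


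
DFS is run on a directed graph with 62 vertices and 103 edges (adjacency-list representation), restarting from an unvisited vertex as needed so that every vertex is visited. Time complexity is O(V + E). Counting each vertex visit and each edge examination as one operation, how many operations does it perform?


A full DFS traversal processes each vertex exactly once (push/pop on stack).
Each directed edge is examined once.
V = 62, E = 103
V + E = 165


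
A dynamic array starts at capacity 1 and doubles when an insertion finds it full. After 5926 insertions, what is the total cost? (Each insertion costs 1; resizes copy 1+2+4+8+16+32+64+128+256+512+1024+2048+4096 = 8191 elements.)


Insertion cost: 5926 (one per element)
Resizes occur just before inserting elements 2, 3, 5, 9, ...
Elements copied at each resize: 1 + 2 + 4 + 8 + 16 + 32 + 64 + 128 + 256 + 512 + 1024 + 2048 + 4096
Sum of copies = 8191 (geometric series: 2^k - 1)
Total = 5926 + 8191 = 14117


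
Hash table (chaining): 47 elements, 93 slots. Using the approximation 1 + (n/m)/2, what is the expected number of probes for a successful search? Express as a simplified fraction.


Computing expected probes:
alpha = 47/93
= 1 + alpha/2
= 1 + 47/(2*93)
= (2*93 + 47) / (2*93)
= 233/186


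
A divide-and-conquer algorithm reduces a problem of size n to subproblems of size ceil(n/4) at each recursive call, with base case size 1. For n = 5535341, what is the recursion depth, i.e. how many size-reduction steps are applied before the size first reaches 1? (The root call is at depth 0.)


Each step divides the size by 4 (rounding up); after k steps the size is ceil(n/4^k), which equals 1 exactly when 4^k >= n.
So the depth is the smallest k with 4^k >= 5535341, i.e. ceil(log_4(5535341)).
4^11 = 4194304 < 5535341 <= 16777216 = 4^12
Recursion depth = 12


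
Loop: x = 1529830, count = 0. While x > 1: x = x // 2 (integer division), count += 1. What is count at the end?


The variable x halves each step:
x = 1529830 -> 764915 -> 382457 -> 191228 -> 95614 -> 47807 -> 23903 -> 11951 -> 5975 -> 2987 -> 1493 -> 746 -> 373 -> 186 -> 93 -> 46 -> 23 -> 11 -> 5 -> 2 -> 1
Number of halvings = floor(log2(1529830)) = 20


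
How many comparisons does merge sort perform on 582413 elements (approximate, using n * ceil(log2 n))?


Recursion depth: ceil(log2(582413)) = 20
Each recursion level merges n = 582413 elements
Total = 582413 * 20 = 11648260


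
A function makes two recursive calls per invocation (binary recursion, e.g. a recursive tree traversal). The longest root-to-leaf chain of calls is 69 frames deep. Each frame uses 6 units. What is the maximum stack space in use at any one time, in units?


Binary recursion: the two calls run one after the other, so only one root-to-leaf chain of frames is on the stack at a time.
Maximum depth (longest chain) = 69 frames
Each frame = 6 units
Max stack space = 69 * 6 = 414


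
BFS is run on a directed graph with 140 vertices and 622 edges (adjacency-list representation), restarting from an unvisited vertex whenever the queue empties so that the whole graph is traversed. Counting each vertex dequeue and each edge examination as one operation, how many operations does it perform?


A full BFS traversal dequeues each vertex exactly once and examines each directed edge exactly once.
V = 140 (vertex processing cost)
E = 622 (edge examination cost)
Total operations proportional to V + E = 140 + 622 = 762


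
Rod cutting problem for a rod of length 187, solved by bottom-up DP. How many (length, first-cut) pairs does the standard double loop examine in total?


For each subproblem length i = 1..187, the inner loop considers i possible first cuts.
Total = 1 + 2 + ... + 187
= 187*(187+1)/2
= 187*188/2 = 17578


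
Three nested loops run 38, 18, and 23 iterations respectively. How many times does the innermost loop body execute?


Loop 1 (outermost): 38 iterations
Loop 2 (middle): 18 iterations per outer
Loop 3 (innermost): 23 iterations per middle
Total = 38 * 18 * 23 = 15732


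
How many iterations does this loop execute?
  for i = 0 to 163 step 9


The loop variable i takes values starting at 0 and increments by 9 each iteration.
Sequence: i = 0, 9, 18, 27, 36, 45, 54, 63, 72, ...
The upper bound 163 is inclusive, so the count is floor((last - first) / step) + 1:
floor((163 - 0) / 9) + 1 = floor(163/9) + 1 = 18 + 1 = 19


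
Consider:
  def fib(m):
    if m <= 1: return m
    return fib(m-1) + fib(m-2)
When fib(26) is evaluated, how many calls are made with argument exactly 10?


Let N(m) = number of times fib(m) is called while evaluating fib(26).
N(26) = 1 (the initial call).
N(25) = 1 (only fib(26) calls it).
For 1 <= m <= 24: fib(m) is called by fib(m+1) and fib(m+2), so
  N(m) = N(m+1) + N(m+2).
fib(0) is called only by fib(2), so N(0) = N(2).
Walk down from m=26:
  N(26)=1, N(25)=1, N(24)=2, N(23)=3, N(22)=5, N(21)=8, N(20)=13, N(19)=21, N(18)=34, N(17)=55, N(16)=89, N(15)=144, N(14)=233, N(13)=377, N(12)=610, N(11)=987, N(10)=1597
N(10) = 1597


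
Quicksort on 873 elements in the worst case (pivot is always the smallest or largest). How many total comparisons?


In the worst case, each partition step picks the worst pivot:
  Partition 1: 872 comparisons (n-1 elements to compare)
  Partition 2: 871 comparisons
  Partition 3: 870 comparisons
  Partition 4: 869 comparisons
  Partition 5: 868 comparisons
  ...
  Last partition: 0 comparisons
Total = (n-1) + (n-2) + ... + 1 + 0 = n*(n-1)/2
= 873*872/2 = 380628


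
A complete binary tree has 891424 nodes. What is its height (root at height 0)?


In a complete binary tree, level k holds nodes 2^k .. 2^(k+1)-1 (1-indexed).
Height = floor(log2(n)) = floor(log2(891424)) = 19
Check: 2^19 = 524288 <= 891424 < 1048576 = 2^20


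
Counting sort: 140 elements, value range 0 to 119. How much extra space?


n = 140 (output array)
k = 120 (count array for 120 distinct values)
Extra space = 140 + 120 = 260


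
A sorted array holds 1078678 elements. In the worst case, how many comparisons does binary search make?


Halving sequence: 1078678 -> 539339 -> 269669 -> 134834 -> 67417 -> 33708 -> 16854 -> 8427 -> 4213 -> 2106 -> 1053 -> 526 -> 263 -> 131 -> 65 -> 32 -> 16 -> 8 -> 4 -> 2 -> 1
Number of halvings = 20
Max comparisons = 20 + 1 = 21


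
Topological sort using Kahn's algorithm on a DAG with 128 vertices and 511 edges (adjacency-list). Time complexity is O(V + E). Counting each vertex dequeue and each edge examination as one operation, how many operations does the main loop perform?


Kahn's algorithm:
  1. Compute in-degrees: O(V + E)
  2. Process queue: each vertex dequeued once (O(V))
     each edge examined once (O(E))
Total = V + E = 128 + 511 = 639


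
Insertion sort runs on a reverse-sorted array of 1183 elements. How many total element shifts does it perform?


Sum of shifts = 1 + 2 + 3 + ... + 1182
= 1183 * 1182 / 2
= 1398306 / 2
= 699153


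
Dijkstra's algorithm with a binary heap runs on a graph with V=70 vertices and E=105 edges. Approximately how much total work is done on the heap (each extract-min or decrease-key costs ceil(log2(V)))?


Dijkstra with a binary heap: each vertex is extracted once, each edge may relax once.
Each heap operation costs O(log V).
V + E = 70 + 105 = 175
ceil(log2(70)) = 7 (since 2^6 = 64 < 70 <= 128 = 2^7)
Total heap work = (V+E) * ceil(log2(V)) = 175 * 7 = 1225


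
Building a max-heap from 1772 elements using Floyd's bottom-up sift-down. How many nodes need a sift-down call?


In a heap of 1772 elements (0-indexed array):
  Last element index: 1771
  Parent of last element: floor((1771 - 1) / 2) = 885
  Internal nodes: indices 0 to 885
  Count = floor(1772/2) = 886


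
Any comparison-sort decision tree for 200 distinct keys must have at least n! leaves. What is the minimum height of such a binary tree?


A binary decision tree of height h has at most 2^h leaves and needs at least n! of them, so h >= ceil(log2(n!)).
200! is far too large to multiply out, so use Stirling's series:
  ln(n!) ~ n ln n - n + (1/2) ln(2 pi n) + 1/(12n)  (error below 1/(360 n^3), negligible here)
  ln(200) = 5.2983174
  n ln n = 200 * 5.2983174 = 1059.6635
  (1/2) ln(2 pi * 200) = (1/2) ln(1256.6371) = 3.5681
  1/(12*200) = 0.0004
  ln(200!) ~ 1059.6635 - 200 + 3.5681 + 0.0004 = 863.2320
Convert to base 2: log2(200!) = 863.2320 / ln 2 = 863.2320 / 0.69314718 = 1245.3805
ceil(1245.3805) = 1246


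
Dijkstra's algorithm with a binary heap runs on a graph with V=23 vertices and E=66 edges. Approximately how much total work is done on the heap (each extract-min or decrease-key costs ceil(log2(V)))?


Dijkstra with a binary heap: each vertex is extracted once, each edge may relax once.
Each heap operation costs O(log V).
V + E = 23 + 66 = 89
ceil(log2(23)) = 5 (since 2^4 = 16 < 23 <= 32 = 2^5)
Total heap work = (V+E) * ceil(log2(V)) = 89 * 5 = 445


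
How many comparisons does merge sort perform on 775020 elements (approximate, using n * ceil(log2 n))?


Recursion depth: ceil(log2(775020)) = 20
Each recursion level merges n = 775020 elements
Total = 775020 * 20 = 15500400


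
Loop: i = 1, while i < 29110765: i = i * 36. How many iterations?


i multiplies by 36 each step:
i = 1 -> 36 -> 1296 -> 46656 -> 1679616 -> 60466176 (stop)
Iterations = ceil(log_36(29110765)) = 5


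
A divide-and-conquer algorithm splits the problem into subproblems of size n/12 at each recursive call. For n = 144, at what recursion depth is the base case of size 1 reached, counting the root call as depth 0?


At each depth, the problem size is divided by 12:
  Depth 0: problem size = 144
  Depth 1: problem size = 12
  Depth 2: problem size = 1 (base case)
The base case is reached at depth log_12(144) = 2 (the tree has 3 levels counting depth 0, but the depth asked for is 2).
Recursion depth = 2


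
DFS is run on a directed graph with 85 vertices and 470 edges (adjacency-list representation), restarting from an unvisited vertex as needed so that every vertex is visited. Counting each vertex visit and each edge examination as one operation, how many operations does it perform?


A full DFS traversal processes each vertex exactly once (push/pop on stack).
Each directed edge is examined once.
V = 85, E = 470
V + E = 555


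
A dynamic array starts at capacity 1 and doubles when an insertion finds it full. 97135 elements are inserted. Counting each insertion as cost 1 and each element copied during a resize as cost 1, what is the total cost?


n = 97135
Insertion costs: 97135
Resizes copy 1, 2, 4, ... up to the largest power of 2 that is <= n-1 = 97134, i.e. 65536.
Copy costs = 1 + 2 + 4 + 8 + 16 + 32 + 64 + 128 + 256 + 512 + 1024 + 2048 + 4096 + 8192 + 16384 + 32768 + 65536 = 131071
Total = 97135 + 131071 = 228206


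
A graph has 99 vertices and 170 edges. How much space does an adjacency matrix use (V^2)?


Adjacency matrix: V x V grid of entries
Space = V^2 = 99^2 = 99 * 99 = 9801


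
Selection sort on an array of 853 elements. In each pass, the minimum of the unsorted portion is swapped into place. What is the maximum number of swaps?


Selection sort performs one swap per pass:
  Pass 1: find min in positions 0 to 852, swap with position 0
  Pass 2: find min in positions 1 to 852, swap with position 1
  Pass 3: find min in positions 2 to 852, swap with position 2
  Pass 4: find min in positions 3 to 852, swap with position 3
  Pass 5: find min in positions 4 to 852, swap with position 4
  ... (847 more passes)
Total passes (and swaps) = n - 1 = 853 - 1 = 852


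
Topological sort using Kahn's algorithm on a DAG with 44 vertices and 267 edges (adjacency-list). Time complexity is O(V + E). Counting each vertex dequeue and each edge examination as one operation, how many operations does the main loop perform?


Kahn's algorithm:
  1. Compute in-degrees: O(V + E)
  2. Process queue: each vertex dequeued once (O(V))
     each edge examined once (O(E))
Total = V + E = 44 + 267 = 311


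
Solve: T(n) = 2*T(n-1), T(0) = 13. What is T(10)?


Unrolling:
T(10) = 2*T(9) = 2^2*T(8) = ... = 2^10*T(0)
= 2^10 * 13
= 1024 * 13 = 13312


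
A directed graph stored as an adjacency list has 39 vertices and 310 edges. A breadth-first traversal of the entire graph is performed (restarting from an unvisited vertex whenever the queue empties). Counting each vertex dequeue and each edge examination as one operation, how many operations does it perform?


A full BFS traversal dequeues each vertex once and examines each edge once.
Vertex visits: 39
Edge visits: 310
V + E = 39 + 310 = 349


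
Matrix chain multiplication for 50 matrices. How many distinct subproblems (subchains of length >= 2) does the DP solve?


Subproblems are indexed by (i, j) where i < j.
Number of such pairs = n*(n-1)/2
= 50 * 49 / 2
= 1225


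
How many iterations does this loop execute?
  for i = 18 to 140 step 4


The loop variable i takes values starting at 18 and increments by 4 each iteration.
Sequence: i = 18, 22, 26, 30, 34, 38, 42, 46, 50, ...
The upper bound 140 is inclusive, so the count is floor((last - first) / step) + 1:
floor((140 - 18) / 4) + 1 = floor(122/4) + 1 = 30 + 1 = 31


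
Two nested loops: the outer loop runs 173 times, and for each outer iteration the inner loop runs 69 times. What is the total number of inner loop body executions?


Outer loop: 173 iterations
Inner loop: 69 iterations per outer iteration
Total = 173 * 69 = 11937


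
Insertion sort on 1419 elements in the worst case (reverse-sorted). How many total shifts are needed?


In the worst case (reverse-sorted), each element shifts past all previous:
  Element 1: 1 shifts
  Element 2: 2 shifts
  Element 3: 3 shifts
  Element 4: 4 shifts
  Element 5: 5 shifts
  ...
  Element 1418: 1418 shifts
Total = 1 + 2 + ... + 1418
= 1419*(1419-1)/2 = 1006071


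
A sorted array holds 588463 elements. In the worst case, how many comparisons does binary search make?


Halving sequence: 588463 -> 294231 -> 147115 -> 73557 -> 36778 -> 18389 -> 9194 -> 4597 -> 2298 -> 1149 -> 574 -> 287 -> 143 -> 71 -> 35 -> 17 -> 8 -> 4 -> 2 -> 1
Number of halvings = 19
Max comparisons = 19 + 1 = 20


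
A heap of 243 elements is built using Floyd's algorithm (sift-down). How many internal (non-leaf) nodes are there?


Leaf nodes occupy roughly half the array.
Sift-down is called for each internal node, starting from the last one.
Internal nodes = floor(n/2) = floor(243/2) = 121


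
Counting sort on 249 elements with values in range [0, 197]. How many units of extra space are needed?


Output array size: 249 (to store sorted result)
Count array size: 198 (one slot per possible value, range 0 to 197)
Total extra space = 249 + 198 = 447


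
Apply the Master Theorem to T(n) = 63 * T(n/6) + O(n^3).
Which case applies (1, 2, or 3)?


The Master Theorem: T(n) = a*T(n/b) + O(n^c)
  a = 63, b = 6, c = 3
log_b(a) = log_6(63) ~ 2.312
Compare b^c with a: 6^3 = 216 > 63, so c > log_b(a).
Since c > log_b(a), Case 3 applies.
T(n) = O(n^3)
Master Theorem case = 3


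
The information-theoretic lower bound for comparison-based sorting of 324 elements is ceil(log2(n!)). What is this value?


A binary decision tree of height h has at most 2^h leaves and needs at least n! of them, so h >= ceil(log2(n!)).
324! is far too large to multiply out, so use Stirling's series:
  ln(n!) ~ n ln n - n + (1/2) ln(2 pi n) + 1/(12n)  (error below 1/(360 n^3), negligible here)
  ln(324) = 5.7807435
  n ln n = 324 * 5.7807435 = 1872.9609
  (1/2) ln(2 pi * 324) = (1/2) ln(2035.7520) = 3.8093
  1/(12*324) = 0.0003
  ln(324!) ~ 1872.9609 - 324 + 3.8093 + 0.0003 = 1552.7705
Convert to base 2: log2(324!) = 1552.7705 / ln 2 = 1552.7705 / 0.69314718 = 2240.1743
ceil(2240.1743) = 2241


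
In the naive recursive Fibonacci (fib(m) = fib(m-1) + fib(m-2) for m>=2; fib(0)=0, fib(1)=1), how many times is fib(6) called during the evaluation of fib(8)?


Let N(m) = number of times fib(m) is called while evaluating fib(8).
N(8) = 1 (the initial call).
N(7) = 1 (only fib(8) calls it).
For 1 <= m <= 6: fib(m) is called by fib(m+1) and fib(m+2), so
  N(m) = N(m+1) + N(m+2).
fib(0) is called only by fib(2), so N(0) = N(2).
Walk down from m=8:
  N(8)=1, N(7)=1, N(6)=2
N(6) = 2


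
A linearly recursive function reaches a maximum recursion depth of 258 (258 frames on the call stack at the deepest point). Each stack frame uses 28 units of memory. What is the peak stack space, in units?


Maximum recursion depth = 258 frames
Memory per frame = 28 units
Total stack space = depth * frame_size
= 258 * 28 = 7224


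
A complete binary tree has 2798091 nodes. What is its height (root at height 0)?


In a complete binary tree, level k holds nodes 2^k .. 2^(k+1)-1 (1-indexed).
Height = floor(log2(n)) = floor(log2(2798091)) = 21
Check: 2^21 = 2097152 <= 2798091 < 4194304 = 2^22


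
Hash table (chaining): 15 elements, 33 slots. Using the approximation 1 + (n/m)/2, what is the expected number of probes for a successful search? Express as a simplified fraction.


Computing expected probes:
alpha = 15/33
= 1 + alpha/2
= 1 + 15/(2*33)
= (2*33 + 15) / (2*33)
= 81/66 = 27/22


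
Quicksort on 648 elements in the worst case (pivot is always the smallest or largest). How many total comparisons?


In the worst case, each partition step picks the worst pivot:
  Partition 1: 647 comparisons (n-1 elements to compare)
  Partition 2: 646 comparisons
  Partition 3: 645 comparisons
  Partition 4: 644 comparisons
  Partition 5: 643 comparisons
  ...
  Last partition: 0 comparisons
Total = (n-1) + (n-2) + ... + 1 + 0 = n*(n-1)/2
= 648*647/2 = 209628


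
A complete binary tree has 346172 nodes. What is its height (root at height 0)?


In a complete binary tree, level k holds nodes 2^k .. 2^(k+1)-1 (1-indexed).
Height = floor(log2(n)) = floor(log2(346172)) = 18
Check: 2^18 = 262144 <= 346172 < 524288 = 2^19


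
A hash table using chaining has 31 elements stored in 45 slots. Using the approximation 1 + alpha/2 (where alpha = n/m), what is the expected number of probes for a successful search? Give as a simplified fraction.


Load factor alpha = n/m = 31/45
Expected probes = 1 + alpha/2 = 1 + 31/(2*45)
= 1 + 31/90
= 90/90 + 31/90
= 121/90


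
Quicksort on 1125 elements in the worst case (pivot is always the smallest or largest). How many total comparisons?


In the worst case, each partition step picks the worst pivot:
  Partition 1: 1124 comparisons (n-1 elements to compare)
  Partition 2: 1123 comparisons
  Partition 3: 1122 comparisons
  Partition 4: 1121 comparisons
  Partition 5: 1120 comparisons
  ...
  Last partition: 0 comparisons
Total = (n-1) + (n-2) + ... + 1 + 0 = n*(n-1)/2
= 1125*1124/2 = 632250


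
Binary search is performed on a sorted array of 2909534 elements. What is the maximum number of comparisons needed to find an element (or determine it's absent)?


Binary search halves the search space each comparison:
  Step 1: search space = 2909534 -> 1454767
  Step 2: search space = 1454767 -> 727383
  Step 3: search space = 727383 -> 363691
  Step 4: search space = 363691 -> 181845
  Step 5: search space = 181845 -> 90922
  Step 6: search space = 90922 -> 45461
  Step 7: search space = 45461 -> 22730
  Step 8: search space = 22730 -> 11365
  Step 9: search space = 11365 -> 5682
  Step 10: search space = 5682 -> 2841
  Step 11: search space = 2841 -> 1420
  Step 12: search space = 1420 -> 710
  Step 13: search space = 710 -> 355
  Step 14: search space = 355 -> 177
  Step 15: search space = 177 -> 88
  Step 16: search space = 88 -> 44
  Step 17: search space = 44 -> 22
  Step 18: search space = 22 -> 11
  Step 19: search space = 11 -> 5
  Step 20: search space = 5 -> 2
  Step 21: search space = 2 -> 1
  Step 22: search space = 1 (final check)
Maximum comparisons = floor(log2(2909534)) + 1 = 21 + 1 = 22
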